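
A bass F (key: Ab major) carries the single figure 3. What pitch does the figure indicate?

Ab

Counting 2 letter steps above F lands on A; in Ab major, that letter is Ab.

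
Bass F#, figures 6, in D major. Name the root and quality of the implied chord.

The figures 6 indicate a triad in first inversion.
In first inversion the root lies a sixth above the bass: a sixth above F# in D major is D.
The chord tones are F#, A, D, giving D major.

D major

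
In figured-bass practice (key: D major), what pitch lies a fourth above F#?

Counting 3 letter steps above F# lands on B; in D major, that letter is B.

B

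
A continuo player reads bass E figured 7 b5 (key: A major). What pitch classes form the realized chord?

The written figures 7 b5 are shorthand for 7/5/3: the 3 is implied.
A third above E in this key is G#.
A fifth above E in this key is B, lowered to Bb by the flat.
A seventh above E in this key is D.

E, G#, Bb, D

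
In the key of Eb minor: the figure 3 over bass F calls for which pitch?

Counting 2 letter steps above F lands on A; in Eb minor, that letter is Ab.

Ab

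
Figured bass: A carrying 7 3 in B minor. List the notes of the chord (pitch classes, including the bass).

A, C#, E, G

The written figures 7 3 are shorthand for 7/5/3: the 5 is implied.
A third above A in this key is C#.
A fifth above A in this key is E.
A seventh above A in this key is G.
Together with the bass A, this spells A dominant seventh in root position.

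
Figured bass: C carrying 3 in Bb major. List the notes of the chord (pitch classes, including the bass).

C, Eb, G

The written figures 3 are shorthand for 5/3: the 5 is implied.
A third above C in this key is Eb.
A fifth above C in this key is G.
Together with the bass C, this spells C minor in root position.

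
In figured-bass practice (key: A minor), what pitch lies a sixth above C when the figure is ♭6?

Counting 5 letter steps above C lands on A; in A minor, that letter is A.
The b6 figure lowers it a semitone, giving Ab.

Ab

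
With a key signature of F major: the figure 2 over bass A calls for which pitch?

Counting 1 letter step above A lands on B; in F major, that letter is Bb.

Bb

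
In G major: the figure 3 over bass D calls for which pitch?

Counting 2 letter steps above D lands on F; in G major, that letter is F#.

F#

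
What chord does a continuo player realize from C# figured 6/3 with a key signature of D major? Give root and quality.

The figures 6/3 indicate a triad in first inversion.
In first inversion the root lies a sixth above the bass: a sixth above C# in D major is A.
The chord tones are C#, E, A, giving A major.

A major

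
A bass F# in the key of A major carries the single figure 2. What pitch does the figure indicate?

Counting 1 letter step above F# lands on G; in A major, that letter is G#.

G#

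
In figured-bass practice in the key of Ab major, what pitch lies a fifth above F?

C

Counting 4 letter steps above F lands on C; in Ab major, that letter is C.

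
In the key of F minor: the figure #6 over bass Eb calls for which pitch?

Counting 5 letter steps above Eb lands on C; in F minor, that letter is C.
The #6 figure raises it a semitone, giving C#.

C#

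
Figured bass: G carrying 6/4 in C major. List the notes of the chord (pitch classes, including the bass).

A fourth above G in this key is C.
A sixth above G in this key is E.
Together with the bass G, this spells C major in second inversion.

G, C, E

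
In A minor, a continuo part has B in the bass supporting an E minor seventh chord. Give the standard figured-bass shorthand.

B is the fifth of E minor seventh, so the chord is in second inversion.
A seventh chord in second inversion is figured 6/4/3, conventionally abbreviated 4/3.

4/3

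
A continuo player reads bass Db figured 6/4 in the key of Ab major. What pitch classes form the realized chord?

A fourth above Db in this key is G.
A sixth above Db in this key is Bb.
Together with the bass Db, this spells G diminished in second inversion.

Db, G, Bb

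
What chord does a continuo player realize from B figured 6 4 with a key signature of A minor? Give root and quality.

E minor

The figures 6 4 indicate a triad in second inversion.
In second inversion the root lies a fourth above the bass: a fourth above B in A minor is E.
The chord tones are B, E, G, giving E minor.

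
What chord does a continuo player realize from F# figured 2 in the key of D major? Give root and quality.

The figures 2 indicate a seventh chord in third inversion.
In third inversion the root lies a second above the bass: a second above F# in D major is G.
The chord tones are F#, G, B, D, giving G major seventh.

G major seventh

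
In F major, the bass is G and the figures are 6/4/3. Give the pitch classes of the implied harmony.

A third above G in this key is Bb.
A fourth above G in this key is C.
A sixth above G in this key is E.
Together with the bass G, this spells C dominant seventh in second inversion.

G, Bb, C, E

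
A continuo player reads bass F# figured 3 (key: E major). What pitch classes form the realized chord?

The written figures 3 are shorthand for 5/3: the 5 is implied.
A third above F# in this key is A.
A fifth above F# in this key is C#.
Together with the bass F#, this spells F# minor in root position.

F#, A, C#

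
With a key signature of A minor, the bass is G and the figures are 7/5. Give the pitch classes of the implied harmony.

The written figures 7/5 are shorthand for 7/5/3: the 3 is implied.
A third above G in this key is B.
A fifth above G in this key is D.
A seventh above G in this key is F.
Together with the bass G, this spells G dominant seventh in root position.

G, B, D, F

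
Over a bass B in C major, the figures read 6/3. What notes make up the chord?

B, D, G

A third above B in this key is D.
A sixth above B in this key is G.
Together with the bass B, this spells G major in first inversion.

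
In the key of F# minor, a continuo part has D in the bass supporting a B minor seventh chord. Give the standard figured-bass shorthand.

D is the third of B minor seventh, so the chord is in first inversion.
A seventh chord in first inversion is figured 6/5/3, conventionally abbreviated 6/5.

6/5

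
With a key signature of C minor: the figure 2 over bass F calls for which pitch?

Counting 1 letter step above F lands on G; in C minor, that letter is G.

G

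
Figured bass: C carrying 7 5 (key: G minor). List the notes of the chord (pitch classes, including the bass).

The written figures 7 5 are shorthand for 7/5/3: the 3 is implied.
A third above C in this key is Eb.
A fifth above C in this key is G.
A seventh above C in this key is Bb.
Together with the bass C, this spells C minor seventh in root position.

C, Eb, G, Bb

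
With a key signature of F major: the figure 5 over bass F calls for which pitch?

C

Counting 4 letter steps above F lands on C; in F major, that letter is C.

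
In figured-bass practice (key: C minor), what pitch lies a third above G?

Bb

Counting 2 letter steps above G lands on B; in C minor, that letter is Bb.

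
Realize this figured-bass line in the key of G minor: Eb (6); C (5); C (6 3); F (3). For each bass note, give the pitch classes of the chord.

Eb (6/3): Eb, G, C.
C (5/3): C, Eb, G.
C (6/3): C, Eb, A.
F (5/3): F, A, C.

Eb, G, C | C, Eb, G | C, Eb, A | F, A, C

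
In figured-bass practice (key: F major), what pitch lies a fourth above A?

D

Counting 3 letter steps above A lands on D; in F major, that letter is D.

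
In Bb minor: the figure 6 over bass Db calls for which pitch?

Bb

Counting 5 letter steps above Db lands on B; in Bb minor, that letter is Bb.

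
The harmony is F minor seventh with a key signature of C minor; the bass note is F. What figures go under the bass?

7

F is the root of F minor seventh, so the chord is in root position.
A seventh chord in root position is figured 7/5/3, conventionally abbreviated 7.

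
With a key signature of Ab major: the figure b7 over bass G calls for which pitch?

Counting 6 letter steps above G lands on F; in Ab major, that letter is F.
The b7 figure lowers it a semitone, giving Fb.

Fb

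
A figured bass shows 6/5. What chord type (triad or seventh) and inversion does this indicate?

seventh chord, first inversion

6/5 is shorthand for 6/5/3.
Intervals of 6/5/3 above the bass form a seventh chord; the bass is the third, so this is first inversion.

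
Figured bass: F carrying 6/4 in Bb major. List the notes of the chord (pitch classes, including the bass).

A fourth above F in this key is Bb.
A sixth above F in this key is D.
Together with the bass F, this spells Bb major in second inversion.

F, Bb, D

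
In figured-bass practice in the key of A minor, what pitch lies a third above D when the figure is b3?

Fb

Counting 2 letter steps above D lands on F; in A minor, that letter is F.
The b3 figure lowers it a semitone, giving Fb.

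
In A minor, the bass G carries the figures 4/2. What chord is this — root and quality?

The figures 4/2 indicate a seventh chord in third inversion.
In third inversion the root lies a second above the bass: a second above G in A minor is A.
The chord tones are G, A, C, E, giving A minor seventh.

A minor seventh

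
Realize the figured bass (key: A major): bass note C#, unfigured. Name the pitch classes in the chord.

An unfigured bass implies 5/3.
A third above C# in this key is E.
A fifth above C# in this key is G#.
Together with the bass C#, this spells C# minor in root position.

C#, E, G#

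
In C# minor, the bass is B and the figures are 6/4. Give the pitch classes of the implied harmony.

B, E, G#

A fourth above B in this key is E.
A sixth above B in this key is G#.
Together with the bass B, this spells E major in second inversion.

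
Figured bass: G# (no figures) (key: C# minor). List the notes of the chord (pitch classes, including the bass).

An unfigured bass implies 5/3.
A third above G# in this key is B.
A fifth above G# in this key is D#.
Together with the bass G#, this spells G# minor in root position.

G#, B, D#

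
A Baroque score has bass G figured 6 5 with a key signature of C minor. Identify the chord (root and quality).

Eb major seventh

The figures 6 5 indicate a seventh chord in first inversion.
In first inversion the root lies a sixth above the bass: a sixth above G in C minor is Eb.
The chord tones are G, Bb, D, Eb, giving Eb major seventh.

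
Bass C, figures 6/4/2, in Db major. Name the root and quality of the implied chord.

Db major seventh

The figures 6/4/2 indicate a seventh chord in third inversion.
In third inversion the root lies a second above the bass: a second above C in Db major is Db.
The chord tones are C, Db, F, Ab, giving Db major seventh.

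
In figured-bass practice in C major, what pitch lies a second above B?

C

Counting 1 letter step above B lands on C; in C major, that letter is C.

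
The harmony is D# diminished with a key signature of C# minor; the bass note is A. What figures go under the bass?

A is the fifth of D# diminished, so the chord is in second inversion.
A triad in second inversion is figured 6/4, conventionally abbreviated 6/4.

6/4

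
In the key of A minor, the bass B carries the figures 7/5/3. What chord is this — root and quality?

B half-diminished seventh

The figures 7/5/3 indicate a seventh chord in root position.
In root position the bass is the root, so the root is B.
The chord tones are B, D, F, A, giving B half-diminished seventh.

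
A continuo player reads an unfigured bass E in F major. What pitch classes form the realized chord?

An unfigured bass implies 5/3.
A third above E in this key is G.
A fifth above E in this key is Bb.
Together with the bass E, this spells E diminished in root position.

E, G, Bb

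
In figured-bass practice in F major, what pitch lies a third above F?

Counting 2 letter steps above F lands on A; in F major, that letter is A.

A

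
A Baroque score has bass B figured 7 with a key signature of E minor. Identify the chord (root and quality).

The figures 7 indicate a seventh chord in root position.
In root position the bass is the root, so the root is B.
The chord tones are B, D, F#, A, giving B minor seventh.

B minor seventh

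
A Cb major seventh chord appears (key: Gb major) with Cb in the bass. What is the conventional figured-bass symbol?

7

Cb is the root of Cb major seventh, so the chord is in root position.
A seventh chord in root position is figured 7/5/3, conventionally abbreviated 7.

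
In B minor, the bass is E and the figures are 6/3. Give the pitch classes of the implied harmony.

A third above E in this key is G.
A sixth above E in this key is C#.
Together with the bass E, this spells C# diminished in first inversion.

E, G, C#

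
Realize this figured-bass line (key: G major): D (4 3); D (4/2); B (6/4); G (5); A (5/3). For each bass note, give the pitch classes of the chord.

D (6/4/3): D, F#, G, B.
D (6/4/2): D, E, G, B.
B (6/4): B, E, G.
G (5/3): G, B, D.
A (5/3): A, C, E.

D, F#, G, B | D, E, G, B | B, E, G | G, B, D | A, C, E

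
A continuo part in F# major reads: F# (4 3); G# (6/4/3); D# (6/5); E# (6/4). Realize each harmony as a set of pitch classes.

F# (6/4/3): F#, A#, B, D#.
G# (6/4/3): G#, B, C#, E#.
D# (6/5/3): D#, F#, A#, B.
E# (6/4): E#, A#, C#.

F#, A#, B, D# | G#, B, C#, E# | D#, F#, A#, B | E#, A#, C#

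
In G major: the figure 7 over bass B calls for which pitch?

A

Counting 6 letter steps above B lands on A; in G major, that letter is A.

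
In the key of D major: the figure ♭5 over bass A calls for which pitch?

Counting 4 letter steps above A lands on E; in D major, that letter is E.
The b5 figure lowers it a semitone, giving Eb.

Eb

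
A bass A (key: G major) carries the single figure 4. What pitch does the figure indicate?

Counting 3 letter steps above A lands on D; in G major, that letter is D.

D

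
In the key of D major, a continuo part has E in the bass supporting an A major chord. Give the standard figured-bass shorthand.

E is the fifth of A major, so the chord is in second inversion.
A triad in second inversion is figured 6/4, conventionally abbreviated 6/4.

6/4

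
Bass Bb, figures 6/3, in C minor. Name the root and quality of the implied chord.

The figures 6/3 indicate a triad in first inversion.
In first inversion the root lies a sixth above the bass: a sixth above Bb in C minor is G.
The chord tones are Bb, D, G, giving G minor.

G minor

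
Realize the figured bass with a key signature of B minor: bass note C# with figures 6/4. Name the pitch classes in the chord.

A fourth above C# in this key is F#.
A sixth above C# in this key is A.
Together with the bass C#, this spells F# minor in second inversion.

C#, F#, A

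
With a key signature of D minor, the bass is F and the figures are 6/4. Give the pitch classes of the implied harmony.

F, Bb, D

A fourth above F in this key is Bb.
A sixth above F in this key is D.
Together with the bass F, this spells Bb major in second inversion.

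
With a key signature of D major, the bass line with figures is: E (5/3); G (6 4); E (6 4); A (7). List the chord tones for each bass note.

E (5/3): E, G, B.
G (6/4): G, C#, E.
E (6/4): E, A, C#.
A (7/5/3): A, C#, E, G.

E, G, B | G, C#, E | E, A, C# | A, C#, E, G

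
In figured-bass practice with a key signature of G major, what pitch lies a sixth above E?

Counting 5 letter steps above E lands on C; in G major, that letter is C.

C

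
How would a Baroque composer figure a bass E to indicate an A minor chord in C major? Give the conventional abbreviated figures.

6/4

E is the fifth of A minor, so the chord is in second inversion.
A triad in second inversion is figured 6/4, conventionally abbreviated 6/4.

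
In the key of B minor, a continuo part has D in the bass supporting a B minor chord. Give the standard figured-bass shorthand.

D is the third of B minor, so the chord is in first inversion.
A triad in first inversion is figured 6/3, conventionally abbreviated 6.

6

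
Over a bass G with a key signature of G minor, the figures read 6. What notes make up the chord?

G, Bb, Eb

The written figures 6 are shorthand for 6/3: the 3 is implied.
A third above G in this key is Bb.
A sixth above G in this key is Eb.
Together with the bass G, this spells Eb major in first inversion.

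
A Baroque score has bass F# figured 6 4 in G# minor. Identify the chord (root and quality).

B major

The figures 6 4 indicate a triad in second inversion.
In second inversion the root lies a fourth above the bass: a fourth above F# in G# minor is B.
The chord tones are F#, B, D#, giving B major.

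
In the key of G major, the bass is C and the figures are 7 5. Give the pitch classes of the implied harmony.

The written figures 7 5 are shorthand for 7/5/3: the 3 is implied.
A third above C in this key is E.
A fifth above C in this key is G.
A seventh above C in this key is B.
Together with the bass C, this spells C major seventh in root position.

C, E, G, B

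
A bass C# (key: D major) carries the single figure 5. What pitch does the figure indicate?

Counting 4 letter steps above C# lands on G; in D major, that letter is G.

G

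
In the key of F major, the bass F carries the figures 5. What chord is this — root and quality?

F major

The figures 5 indicate a triad in root position.
In root position the bass is the root, so the root is F.
The chord tones are F, A, C, giving F major.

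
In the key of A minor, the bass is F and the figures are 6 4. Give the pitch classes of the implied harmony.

F, B, D

A fourth above F in this key is B.
A sixth above F in this key is D.
Together with the bass F, this spells B diminished in second inversion.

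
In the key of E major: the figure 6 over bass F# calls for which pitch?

D#

Counting 5 letter steps above F# lands on D; in E major, that letter is D#.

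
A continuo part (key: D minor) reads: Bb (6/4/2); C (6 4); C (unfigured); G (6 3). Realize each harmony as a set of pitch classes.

Bb (6/4/2): Bb, C, E, G.
C (6/4): C, F, A.
C (5/3): C, E, G.
G (6/3): G, Bb, E.

Bb, C, E, G | C, F, A | C, E, G | G, Bb, E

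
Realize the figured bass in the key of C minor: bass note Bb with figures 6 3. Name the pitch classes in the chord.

A third above Bb in this key is D.
A sixth above Bb in this key is G.
Together with the bass Bb, this spells G minor in first inversion.

Bb, D, G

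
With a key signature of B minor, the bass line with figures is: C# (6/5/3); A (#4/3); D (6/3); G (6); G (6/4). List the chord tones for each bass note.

C#, E, G, A | A, C#, D#, F# | D, F#, B | G, B, E | G, C#, E

C# (6/5/3): C#, E, G, A.
A (6/#4/3): A, C#, D#, F#.
D (6/3): D, F#, B.
G (6/3): G, B, E.
G (6/4): G, C#, E.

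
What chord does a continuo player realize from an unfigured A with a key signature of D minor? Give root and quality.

An unfigured bass indicates a triad in root position.
In root position the bass is the root, so the root is A.
The chord tones are A, C, E, giving A minor.

A minor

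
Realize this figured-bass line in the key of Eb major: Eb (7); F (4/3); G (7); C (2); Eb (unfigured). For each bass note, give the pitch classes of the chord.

Eb (7/5/3): Eb, G, Bb, D.
F (6/4/3): F, Ab, Bb, D.
G (7/5/3): G, Bb, D, F.
C (6/4/2): C, D, F, Ab.
Eb (5/3): Eb, G, Bb.

Eb, G, Bb, D | F, Ab, Bb, D | G, Bb, D, F | C, D, F, Ab | Eb, G, Bb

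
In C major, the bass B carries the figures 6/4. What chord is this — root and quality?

The figures 6/4 indicate a triad in second inversion.
In second inversion the root lies a fourth above the bass: a fourth above B in C major is E.
The chord tones are B, E, G, giving E minor.

E minor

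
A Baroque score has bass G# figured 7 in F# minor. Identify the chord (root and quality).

The figures 7 indicate a seventh chord in root position.
In root position the bass is the root, so the root is G#.
The chord tones are G#, B, D, F#, giving G# half-diminished seventh.

G# half-diminished seventh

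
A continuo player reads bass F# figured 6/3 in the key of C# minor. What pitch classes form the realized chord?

F#, A, D#

A third above F# in this key is A.
A sixth above F# in this key is D#.
Together with the bass F#, this spells D# diminished in first inversion.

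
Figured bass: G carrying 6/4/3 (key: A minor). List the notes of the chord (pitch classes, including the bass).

A third above G in this key is B.
A fourth above G in this key is C.
A sixth above G in this key is E.
Together with the bass G, this spells C major seventh in second inversion.

G, B, C, E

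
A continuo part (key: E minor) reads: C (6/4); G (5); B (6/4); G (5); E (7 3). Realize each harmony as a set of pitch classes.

C (6/4): C, F#, A.
G (5/3): G, B, D.
B (6/4): B, E, G.
G (5/3): G, B, D.
E (7/5/3): E, G, B, D.

C, F#, A | G, B, D | B, E, G | G, B, D | E, G, B, D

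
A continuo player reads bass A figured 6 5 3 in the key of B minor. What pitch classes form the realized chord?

A third above A in this key is C#.
A fifth above A in this key is E.
A sixth above A in this key is F#.
Together with the bass A, this spells F# minor seventh in first inversion.

A, C#, E, F#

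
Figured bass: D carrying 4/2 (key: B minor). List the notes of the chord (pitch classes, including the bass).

D, E, G, B

The written figures 4/2 are shorthand for 6/4/2: the 6 is implied.
A second above D in this key is E.
A fourth above D in this key is G.
A sixth above D in this key is B.
Together with the bass D, this spells E minor seventh in third inversion.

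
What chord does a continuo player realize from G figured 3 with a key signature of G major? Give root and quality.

G major

The figures 3 indicate a triad in root position.
In root position the bass is the root, so the root is G.
The chord tones are G, B, D, giving G major.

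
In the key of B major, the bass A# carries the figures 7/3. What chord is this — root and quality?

A# half-diminished seventh

The figures 7/3 indicate a seventh chord in root position.
In root position the bass is the root, so the root is A#.
The chord tones are A#, C#, E, G#, giving A# half-diminished seventh.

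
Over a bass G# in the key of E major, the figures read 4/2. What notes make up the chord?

The written figures 4/2 are shorthand for 6/4/2: the 6 is implied.
A second above G# in this key is A.
A fourth above G# in this key is C#.
A sixth above G# in this key is E.
Together with the bass G#, this spells A major seventh in third inversion.

G#, A, C#, E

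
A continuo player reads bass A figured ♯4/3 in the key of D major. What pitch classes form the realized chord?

A, C#, D#, F#

The written figures ♯4/3 are shorthand for 6/4/3: the 6 is implied.
A third above A in this key is C#.
A fourth above A in this key is D, raised to D# by the sharp.
A sixth above A in this key is F#.
Together with the bass A, this spells D# half-diminished seventh in second inversion.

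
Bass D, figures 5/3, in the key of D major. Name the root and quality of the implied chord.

The figures 5/3 indicate a triad in root position.
In root position the bass is the root, so the root is D.
The chord tones are D, F#, A, giving D major.

D major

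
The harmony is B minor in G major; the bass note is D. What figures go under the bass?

D is the third of B minor, so the chord is in first inversion.
A triad in first inversion is figured 6/3, conventionally abbreviated 6.

6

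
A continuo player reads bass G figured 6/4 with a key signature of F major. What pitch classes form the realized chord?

A fourth above G in this key is C.
A sixth above G in this key is E.
Together with the bass G, this spells C major in second inversion.

G, C, E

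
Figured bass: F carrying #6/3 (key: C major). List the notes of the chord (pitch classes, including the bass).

A third above F in this key is A.
A sixth above F in this key is D, raised to D# by the sharp.

F, A, D#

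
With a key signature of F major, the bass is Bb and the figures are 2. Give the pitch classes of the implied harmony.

The written figures 2 are shorthand for 6/4/2: the 6/4 are implied.
A second above Bb in this key is C.
A fourth above Bb in this key is E.
A sixth above Bb in this key is G.
Together with the bass Bb, this spells C dominant seventh in third inversion.

Bb, C, E, G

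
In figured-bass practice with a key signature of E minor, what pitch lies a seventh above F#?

E

Counting 6 letter steps above F# lands on E; in E minor, that letter is E.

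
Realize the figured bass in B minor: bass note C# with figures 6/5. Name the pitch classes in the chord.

C#, E, G, A

The written figures 6/5 are shorthand for 6/5/3: the 3 is implied.
A third above C# in this key is E.
A fifth above C# in this key is G.
A sixth above C# in this key is A.
Together with the bass C#, this spells A dominant seventh in first inversion.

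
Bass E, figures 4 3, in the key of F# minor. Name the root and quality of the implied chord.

A major seventh

The figures 4 3 indicate a seventh chord in second inversion.
In second inversion the root lies a fourth above the bass: a fourth above E in F# minor is A.
The chord tones are E, G#, A, C#, giving A major seventh.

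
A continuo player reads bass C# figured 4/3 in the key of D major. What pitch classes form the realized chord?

The written figures 4/3 are shorthand for 6/4/3: the 6 is implied.
A third above C# in this key is E.
A fourth above C# in this key is F#.
A sixth above C# in this key is A.
Together with the bass C#, this spells F# minor seventh in second inversion.

C#, E, F#, A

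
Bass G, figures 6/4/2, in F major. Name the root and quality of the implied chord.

A minor seventh

The figures 6/4/2 indicate a seventh chord in third inversion.
In third inversion the root lies a second above the bass: a second above G in F major is A.
The chord tones are G, A, C, E, giving A minor seventh.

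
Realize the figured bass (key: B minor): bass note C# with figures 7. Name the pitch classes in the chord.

C#, E, G, B

The written figures 7 are shorthand for 7/5/3: the 5/3 are implied.
A third above C# in this key is E.
A fifth above C# in this key is G.
A seventh above C# in this key is B.
Together with the bass C#, this spells C# half-diminished seventh in root position.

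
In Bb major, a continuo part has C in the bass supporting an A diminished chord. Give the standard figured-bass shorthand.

C is the third of A diminished, so the chord is in first inversion.
A triad in first inversion is figured 6/3, conventionally abbreviated 6.

6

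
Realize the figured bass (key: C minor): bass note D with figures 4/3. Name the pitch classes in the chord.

The written figures 4/3 are shorthand for 6/4/3: the 6 is implied.
A third above D in this key is F.
A fourth above D in this key is G.
A sixth above D in this key is Bb.
Together with the bass D, this spells G minor seventh in second inversion.

D, F, G, Bb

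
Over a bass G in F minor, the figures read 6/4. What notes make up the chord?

G, C, Eb

A fourth above G in this key is C.
A sixth above G in this key is Eb.
Together with the bass G, this spells C minor in second inversion.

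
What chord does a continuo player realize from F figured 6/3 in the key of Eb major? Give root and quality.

D diminished

The figures 6/3 indicate a triad in first inversion.
In first inversion the root lies a sixth above the bass: a sixth above F in Eb major is D.
The chord tones are F, Ab, D, giving D diminished.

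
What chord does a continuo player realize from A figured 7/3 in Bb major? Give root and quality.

The figures 7/3 indicate a seventh chord in root position.
In root position the bass is the root, so the root is A.
The chord tones are A, C, Eb, G, giving A half-diminished seventh.

A half-diminished seventh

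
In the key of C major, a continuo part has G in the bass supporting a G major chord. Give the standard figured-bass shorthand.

G is the root of G major, so the chord is in root position.
A triad in root position is figured 5/3, conventionally abbreviated (no figures — root-position triad).

no figures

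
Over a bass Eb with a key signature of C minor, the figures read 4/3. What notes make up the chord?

Eb, G, Ab, C

The written figures 4/3 are shorthand for 6/4/3: the 6 is implied.
A third above Eb in this key is G.
A fourth above Eb in this key is Ab.
A sixth above Eb in this key is C.
Together with the bass Eb, this spells Ab major seventh in second inversion.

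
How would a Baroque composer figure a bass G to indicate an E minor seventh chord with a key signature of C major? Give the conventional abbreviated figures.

G is the third of E minor seventh, so the chord is in first inversion.
A seventh chord in first inversion is figured 6/5/3, conventionally abbreviated 6/5.

6/5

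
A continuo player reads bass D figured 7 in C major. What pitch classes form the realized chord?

The written figures 7 are shorthand for 7/5/3: the 5/3 are implied.
A third above D in this key is F.
A fifth above D in this key is A.
A seventh above D in this key is C.
Together with the bass D, this spells D minor seventh in root position.

D, F, A, C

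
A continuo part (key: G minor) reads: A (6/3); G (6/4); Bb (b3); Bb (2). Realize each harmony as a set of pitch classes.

A (6/3): A, C, F.
G (6/4): G, C, Eb.
Bb (5/b3): Bb, Db, F.
Bb (6/4/2): Bb, C, Eb, G.

A, C, F | G, C, Eb | Bb, Db, F | Bb, C, Eb, G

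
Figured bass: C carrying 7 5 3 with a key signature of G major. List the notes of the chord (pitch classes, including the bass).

C, E, G, B

A third above C in this key is E.
A fifth above C in this key is G.
A seventh above C in this key is B.
Together with the bass C, this spells C major seventh in root position.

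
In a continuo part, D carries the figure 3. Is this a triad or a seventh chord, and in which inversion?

3 is shorthand for 5/3.
Intervals of 5/3 above the bass form a triad; the bass is the root, so this is root position.

triad, root position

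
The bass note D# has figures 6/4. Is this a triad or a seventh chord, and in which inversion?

triad, second inversion

Intervals of 6/4 above the bass form a triad; the bass is the fifth, so this is second inversion.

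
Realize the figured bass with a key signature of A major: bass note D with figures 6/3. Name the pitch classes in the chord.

D, F#, B

A third above D in this key is F#.
A sixth above D in this key is B.
Together with the bass D, this spells B minor in first inversion.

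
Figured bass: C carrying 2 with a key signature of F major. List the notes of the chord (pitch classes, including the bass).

The written figures 2 are shorthand for 6/4/2: the 6/4 are implied.
A second above C in this key is D.
A fourth above C in this key is F.
A sixth above C in this key is A.
Together with the bass C, this spells D minor seventh in third inversion.

C, D, F, A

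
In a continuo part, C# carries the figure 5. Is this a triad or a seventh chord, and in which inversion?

5 is shorthand for 5/3.
Intervals of 5/3 above the bass form a triad; the bass is the root, so this is root position.

triad, root position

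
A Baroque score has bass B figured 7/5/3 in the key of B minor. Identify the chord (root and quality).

B minor seventh

The figures 7/5/3 indicate a seventh chord in root position.
In root position the bass is the root, so the root is B.
The chord tones are B, D, F#, A, giving B minor seventh.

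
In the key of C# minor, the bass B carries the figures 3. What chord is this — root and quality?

The figures 3 indicate a triad in root position.
In root position the bass is the root, so the root is B.
The chord tones are B, D#, F#, giving B major.

B major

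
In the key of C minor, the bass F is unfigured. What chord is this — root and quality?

An unfigured bass indicates a triad in root position.
In root position the bass is the root, so the root is F.
The chord tones are F, Ab, C, giving F minor.

F minor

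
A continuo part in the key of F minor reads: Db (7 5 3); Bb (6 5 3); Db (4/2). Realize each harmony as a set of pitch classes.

Db, F, Ab, C | Bb, Db, F, G | Db, Eb, G, Bb

Db (7/5/3): Db, F, Ab, C.
Bb (6/5/3): Bb, Db, F, G.
Db (6/4/2): Db, Eb, G, Bb.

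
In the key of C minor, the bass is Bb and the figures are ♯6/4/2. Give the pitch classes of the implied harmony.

A second above Bb in this key is C.
A fourth above Bb in this key is Eb.
A sixth above Bb in this key is G, raised to G# by the sharp.

Bb, C, Eb, G#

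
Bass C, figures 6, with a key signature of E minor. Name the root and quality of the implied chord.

A minor

The figures 6 indicate a triad in first inversion.
In first inversion the root lies a sixth above the bass: a sixth above C in E minor is A.
The chord tones are C, E, A, giving A minor.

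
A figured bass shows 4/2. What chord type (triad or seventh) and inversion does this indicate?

4/2 is shorthand for 6/4/2.
Intervals of 6/4/2 above the bass form a seventh chord; the bass is the seventh, so this is third inversion.

seventh chord, third inversion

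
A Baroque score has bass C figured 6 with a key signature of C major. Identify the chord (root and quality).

A minor

The figures 6 indicate a triad in first inversion.
In first inversion the root lies a sixth above the bass: a sixth above C in C major is A.
The chord tones are C, E, A, giving A minor.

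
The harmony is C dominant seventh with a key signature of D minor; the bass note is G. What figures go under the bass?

G is the fifth of C dominant seventh, so the chord is in second inversion.
A seventh chord in second inversion is figured 6/4/3, conventionally abbreviated 4/3.

4/3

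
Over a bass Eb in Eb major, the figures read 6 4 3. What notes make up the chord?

Eb, G, Ab, C

A third above Eb in this key is G.
A fourth above Eb in this key is Ab.
A sixth above Eb in this key is C.
Together with the bass Eb, this spells Ab major seventh in second inversion.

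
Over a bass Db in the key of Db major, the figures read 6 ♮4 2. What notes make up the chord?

Db, Eb, G, Bb

A second above Db in this key is Eb.
A fourth above Db in this key is Gb, made natural (G) by the ♮ figure.
A sixth above Db in this key is Bb.
Together with the bass Db, this spells Eb dominant seventh in third inversion.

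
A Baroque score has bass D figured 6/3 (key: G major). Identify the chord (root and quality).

B minor

The figures 6/3 indicate a triad in first inversion.
In first inversion the root lies a sixth above the bass: a sixth above D in G major is B.
The chord tones are D, F#, B, giving B minor.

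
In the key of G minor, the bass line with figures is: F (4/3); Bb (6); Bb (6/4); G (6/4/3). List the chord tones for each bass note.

F, A, Bb, D | Bb, D, G | Bb, Eb, G | G, Bb, C, Eb

F (6/4/3): F, A, Bb, D.
Bb (6/3): Bb, D, G.
Bb (6/4): Bb, Eb, G.
G (6/4/3): G, Bb, C, Eb.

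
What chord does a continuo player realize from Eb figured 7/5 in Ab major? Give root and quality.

Eb dominant seventh

The figures 7/5 indicate a seventh chord in root position.
In root position the bass is the root, so the root is Eb.
The chord tones are Eb, G, Bb, Db, giving Eb dominant seventh.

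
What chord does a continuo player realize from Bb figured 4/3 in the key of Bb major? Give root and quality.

Eb major seventh

The figures 4/3 indicate a seventh chord in second inversion.
In second inversion the root lies a fourth above the bass: a fourth above Bb in Bb major is Eb.
The chord tones are Bb, D, Eb, G, giving Eb major seventh.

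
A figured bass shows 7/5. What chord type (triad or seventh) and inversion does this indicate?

7/5 is shorthand for 7/5/3.
Intervals of 7/5/3 above the bass form a seventh chord; the bass is the root, so this is root position.

seventh chord, root position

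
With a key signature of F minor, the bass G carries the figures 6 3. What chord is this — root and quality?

Eb major

The figures 6 3 indicate a triad in first inversion.
In first inversion the root lies a sixth above the bass: a sixth above G in F minor is Eb.
The chord tones are G, Bb, Eb, giving Eb major.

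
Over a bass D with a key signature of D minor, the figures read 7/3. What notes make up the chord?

The written figures 7/3 are shorthand for 7/5/3: the 5 is implied.
A third above D in this key is F.
A fifth above D in this key is A.
A seventh above D in this key is C.
Together with the bass D, this spells D minor seventh in root position.

D, F, A, C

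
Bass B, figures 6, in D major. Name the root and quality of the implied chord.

G major

The figures 6 indicate a triad in first inversion.
In first inversion the root lies a sixth above the bass: a sixth above B in D major is G.
The chord tones are B, D, G, giving G major.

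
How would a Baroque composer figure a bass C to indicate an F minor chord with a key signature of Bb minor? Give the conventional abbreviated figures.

6/4

C is the fifth of F minor, so the chord is in second inversion.
A triad in second inversion is figured 6/4, conventionally abbreviated 6/4.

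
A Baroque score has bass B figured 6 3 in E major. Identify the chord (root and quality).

The figures 6 3 indicate a triad in first inversion.
In first inversion the root lies a sixth above the bass: a sixth above B in E major is G#.
The chord tones are B, D#, G#, giving G# minor.

G# minor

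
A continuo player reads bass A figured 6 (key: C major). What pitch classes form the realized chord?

A, C, F

The written figures 6 are shorthand for 6/3: the 3 is implied.
A third above A in this key is C.
A sixth above A in this key is F.
Together with the bass A, this spells F major in first inversion.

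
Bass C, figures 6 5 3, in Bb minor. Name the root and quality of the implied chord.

Ab dominant seventh

The figures 6 5 3 indicate a seventh chord in first inversion.
In first inversion the root lies a sixth above the bass: a sixth above C in Bb minor is Ab.
The chord tones are C, Eb, Gb, Ab, giving Ab dominant seventh.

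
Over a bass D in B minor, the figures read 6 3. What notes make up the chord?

D, F#, B

A third above D in this key is F#.
A sixth above D in this key is B.
Together with the bass D, this spells B minor in first inversion.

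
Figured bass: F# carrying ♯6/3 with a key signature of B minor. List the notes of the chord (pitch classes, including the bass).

A third above F# in this key is A.
A sixth above F# in this key is D, raised to D# by the sharp.
Together with the bass F#, this spells D# diminished in first inversion.

F#, A, D#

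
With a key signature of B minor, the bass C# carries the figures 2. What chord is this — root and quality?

D major seventh

The figures 2 indicate a seventh chord in third inversion.
In third inversion the root lies a second above the bass: a second above C# in B minor is D.
The chord tones are C#, D, F#, A, giving D major seventh.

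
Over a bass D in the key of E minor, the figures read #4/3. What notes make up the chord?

D, F#, G#, B

The written figures #4/3 are shorthand for 6/4/3: the 6 is implied.
A third above D in this key is F#.
A fourth above D in this key is G, raised to G# by the sharp.
A sixth above D in this key is B.
Together with the bass D, this spells G# half-diminished seventh in second inversion.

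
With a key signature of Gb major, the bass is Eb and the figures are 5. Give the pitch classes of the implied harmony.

Eb, Gb, Bb

The written figures 5 are shorthand for 5/3: the 3 is implied.
A third above Eb in this key is Gb.
A fifth above Eb in this key is Bb.
Together with the bass Eb, this spells Eb minor in root position.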